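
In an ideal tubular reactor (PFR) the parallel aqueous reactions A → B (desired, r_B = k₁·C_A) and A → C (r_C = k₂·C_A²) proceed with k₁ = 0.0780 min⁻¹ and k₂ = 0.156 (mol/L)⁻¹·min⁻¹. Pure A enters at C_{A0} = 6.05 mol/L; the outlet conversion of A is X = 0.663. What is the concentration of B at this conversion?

0.474 mol/L

C_A = C_{A0}(1−X) = 2.039 mol/L.
Along a PFR/batch, dC_B/dC_A = −r_B/(r_B+r_C) = −k₁/(k₁+k₂·C_A).
Integrating from C_{A0} to C_A: C_B = (0.0780/0.156)·ln[(0.0780+0.156·6.05)/(0.0780+0.156·2.04)] = 0.5000·ln(1.022/0.3961) = 0.4739 mol/L.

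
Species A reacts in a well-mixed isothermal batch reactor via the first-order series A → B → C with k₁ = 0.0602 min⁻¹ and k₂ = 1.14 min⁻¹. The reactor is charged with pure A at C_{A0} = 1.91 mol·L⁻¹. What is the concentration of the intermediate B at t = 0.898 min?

For first-order series with pure A initially, C_B(t) = k₁C_{A0}/(k₂−k₁)·(e^(−k₁t) − e^(−k₂t)).
e^(−k₁t) = e^(−0.0602×0.898) = e^(−0.05406) = 0.9474; e^(−k₂t) = e^(−1.024) = 0.3593.
C_B = 0.0602×1.91/(1.14−0.0602) × (0.9474−0.3593) = 0.1065×0.5881 = 0.06263 mol·L⁻¹.

0.0626 mol·L⁻¹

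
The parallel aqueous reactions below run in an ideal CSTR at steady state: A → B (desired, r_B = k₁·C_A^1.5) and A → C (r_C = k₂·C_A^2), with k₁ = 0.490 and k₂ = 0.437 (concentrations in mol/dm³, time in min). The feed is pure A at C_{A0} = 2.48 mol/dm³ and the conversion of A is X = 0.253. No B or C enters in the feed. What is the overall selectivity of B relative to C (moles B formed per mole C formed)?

0.824

Exit C_A = C_{A0}(1−X) = 2.48×0.747 = 1.853 mol/dm³.
A CSTR operates uniformly at the exit composition, giving r_B = 1.236 and r_C = 1.500 (each k·C_A^n at C_A = 1.853).
Overall selectivity = C_B/C_C = r_Bτ/(r_Cτ) = r_B/r_C = 0.824.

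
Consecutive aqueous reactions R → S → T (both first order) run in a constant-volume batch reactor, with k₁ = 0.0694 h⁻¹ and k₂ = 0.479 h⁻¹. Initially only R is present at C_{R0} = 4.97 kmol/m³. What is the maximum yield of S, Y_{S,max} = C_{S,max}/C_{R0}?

0.104

For a first-order series the maximum intermediate yield is C_{S,max}/C_{R0} = (k₁/k₂)^[k₂/(k₂−k₁)].
= (0.0694/0.479)^(0.479/(0.479−0.0694)) = (0.1449)^(1.169) = 0.1044.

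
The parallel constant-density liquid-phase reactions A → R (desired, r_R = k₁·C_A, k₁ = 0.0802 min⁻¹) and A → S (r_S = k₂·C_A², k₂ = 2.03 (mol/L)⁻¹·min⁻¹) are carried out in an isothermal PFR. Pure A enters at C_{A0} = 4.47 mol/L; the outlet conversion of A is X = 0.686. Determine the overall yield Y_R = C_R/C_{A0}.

C_A = C_{A0}(1−X) = 1.404 mol/L.
Along a PFR/batch, dC_R/dC_A = −r_R/(r_R+r_S) = −k₁/(k₁+k₂·C_A).
Integrating from C_{A0} to C_A: C_R = (0.0802/2.03)·ln[(0.0802+2.03·4.47)/(0.0802+2.03·1.40)] = 0.03951·ln(9.154/2.929) = 0.04501 mol/L.
Y_R = C_R/C_{A0} = 0.04501/4.47 = 0.0101.

0.0101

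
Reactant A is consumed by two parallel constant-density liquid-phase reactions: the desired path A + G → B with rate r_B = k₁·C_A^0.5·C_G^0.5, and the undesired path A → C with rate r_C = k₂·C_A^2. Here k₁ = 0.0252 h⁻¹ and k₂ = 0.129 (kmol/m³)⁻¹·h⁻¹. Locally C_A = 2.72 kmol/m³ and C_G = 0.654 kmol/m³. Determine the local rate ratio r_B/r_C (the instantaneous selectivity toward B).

0.0352

S_{B/C} = r_B/r_C = (k₁·C_A^0.5·C_G^0.5)/(k₂·C_A^2) = (k₁/k₂)·C_A^-1.5·C_G^0.5.
= (0.0252×2.720^0.5×0.6540^0.5) / (0.129×2.720^2) = 0.03361/0.9544 = 0.0352.
The undesired path is higher order in A, so low C_A (CSTR or dilute feed) favours B.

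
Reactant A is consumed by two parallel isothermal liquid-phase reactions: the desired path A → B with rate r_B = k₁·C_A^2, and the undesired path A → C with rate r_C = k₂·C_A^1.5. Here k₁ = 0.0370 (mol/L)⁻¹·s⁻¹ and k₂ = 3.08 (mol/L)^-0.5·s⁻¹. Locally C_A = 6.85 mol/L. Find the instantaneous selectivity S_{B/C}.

S_{B/C} = r_B/r_C = (k₁·C_A^2)/(k₂·C_A^1.5) = (k₁/k₂)·C_A^0.5.
= (0.0370×6.850^2) / (3.08×6.850^1.5) = 1.736/55.22 = 0.0314.

0.0314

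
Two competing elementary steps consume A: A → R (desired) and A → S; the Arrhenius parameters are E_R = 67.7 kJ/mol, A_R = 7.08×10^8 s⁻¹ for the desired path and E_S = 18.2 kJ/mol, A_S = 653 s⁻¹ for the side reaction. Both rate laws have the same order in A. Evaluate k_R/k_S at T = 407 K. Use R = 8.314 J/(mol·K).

With equal orders, S_{R/S} = k_R/k_S = (A_R/A_S)·exp[(E_S−E_R)/(RT)].
(E_S−E_R)/(RT) = (18.2−67.7)×10³/(8.314×407) = -49500/3384 = -14.63.
k_R/k_S = (7.08×10^8/653)·exp(-14.63) = 1.084×10^6 × 4.435×10^-7 = 0.481.
Since E_R > E_S, raising the temperature improves selectivity toward R.

0.481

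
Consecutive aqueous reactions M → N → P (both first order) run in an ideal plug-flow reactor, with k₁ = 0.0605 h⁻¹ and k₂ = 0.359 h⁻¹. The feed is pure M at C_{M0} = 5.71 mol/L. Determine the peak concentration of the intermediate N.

0.671 mol/L

At the optimum, C_{N,max}/C_{M0} = (k₁/k₂)^[k₂/(k₂−k₁)].
= (0.0605/0.359)^(0.359/(0.359−0.0605)) = (0.1685)^(1.203) = 0.1175.
C_{N,max} = 0.1175×5.71 = 0.671 mol/L.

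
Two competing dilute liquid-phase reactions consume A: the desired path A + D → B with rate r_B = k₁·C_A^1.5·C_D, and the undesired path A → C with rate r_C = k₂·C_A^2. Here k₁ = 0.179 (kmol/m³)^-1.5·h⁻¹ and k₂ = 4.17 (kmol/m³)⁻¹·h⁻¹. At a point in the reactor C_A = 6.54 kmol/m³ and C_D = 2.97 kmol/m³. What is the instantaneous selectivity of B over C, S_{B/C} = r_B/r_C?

S_{B/C} = r_B/r_C = (k₁·C_A^1.5·C_D)/(k₂·C_A^2) = (k₁/k₂)·C_A^-0.5·C_D.
= (0.179×6.540^1.5×2.970) / (4.17×6.540^2) = 8.892/178.4 = 0.0499.
The undesired path is higher order in A, so low C_A (CSTR or dilute feed) favours B.

0.0499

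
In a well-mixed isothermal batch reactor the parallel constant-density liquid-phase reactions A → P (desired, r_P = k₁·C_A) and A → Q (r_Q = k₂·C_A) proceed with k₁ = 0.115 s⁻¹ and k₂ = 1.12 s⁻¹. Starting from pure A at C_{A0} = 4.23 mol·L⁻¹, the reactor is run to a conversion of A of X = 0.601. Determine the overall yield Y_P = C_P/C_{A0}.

C_A = C_{A0}(1−X) = 1.688 mol·L⁻¹.
Both paths are first order in A, so the instantaneous fraction to P is constant: dC_P/d(−C_A) = k₁/(k₁+k₂) = 0.09312.
C_P = 0.09312·(C_{A0}−C_A) = 0.09312×2.542 = 0.237 mol·L⁻¹.
Y_P = C_P/C_{A0} = 0.2367/4.23 = 0.0560.

0.0560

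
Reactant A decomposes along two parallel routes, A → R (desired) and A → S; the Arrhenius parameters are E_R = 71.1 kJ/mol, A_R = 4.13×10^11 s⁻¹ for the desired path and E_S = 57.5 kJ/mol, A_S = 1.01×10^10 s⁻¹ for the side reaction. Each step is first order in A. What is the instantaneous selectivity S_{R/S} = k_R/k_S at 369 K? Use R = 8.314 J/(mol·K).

0.486

k_R/k_S = (A_R/A_S)·exp[−(E_R−E_S)/(RT)] = (A_R/A_S)·exp[(E_S−E_R)/(RT)].
(E_S−E_R)/(RT) = (57.5−71.1)×10³/(8.314×369) = -13600/3068 = -4.433.
k_R/k_S = (4.13×10^11/1.01×10^10)·exp(-4.433) = 40.89 × 0.01188 = 0.486.
Since E_R > E_S, raising the temperature improves selectivity toward R.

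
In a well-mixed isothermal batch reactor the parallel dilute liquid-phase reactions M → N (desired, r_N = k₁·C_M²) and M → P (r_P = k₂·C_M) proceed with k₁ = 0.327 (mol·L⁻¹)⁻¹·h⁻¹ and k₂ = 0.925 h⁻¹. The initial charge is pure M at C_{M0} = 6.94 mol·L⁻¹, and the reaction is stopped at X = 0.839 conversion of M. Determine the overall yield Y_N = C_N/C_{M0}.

C_M = C_{M0}(1−X) = 1.117 mol·L⁻¹.
Along a PFR/batch, dC_P/dC_M = −r_P/(r_N+r_P) = −k₂/(k₂+k₁·C_M).
Integrating from C_{M0} to C_M: C_P = (0.925/0.327)·ln[(0.925+0.327·6.94)/(0.925+0.327·1.12)] = 2.829·ln(3.194/1.290) = 2.564 mol·L⁻¹.
Then C_N = (C_{M0}−C_M) − C_P = 5.823 − 2.564 = 3.259 mol·L⁻¹.
Y_N = C_N/C_{M0} = 3.259/6.94 = 0.470.

0.470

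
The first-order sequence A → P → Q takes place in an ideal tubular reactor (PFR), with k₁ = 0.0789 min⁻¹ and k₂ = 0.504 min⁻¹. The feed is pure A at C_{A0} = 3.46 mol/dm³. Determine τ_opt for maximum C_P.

For first-order series the maximum of C_P occurs at τ_opt = ln(k₂/k₁)/(k₂−k₁).
= ln(0.504/0.0789)/(0.504−0.0789) = ln(6.388)/0.4251 = 1.854/0.4251 = 4.36 min.

4.36 min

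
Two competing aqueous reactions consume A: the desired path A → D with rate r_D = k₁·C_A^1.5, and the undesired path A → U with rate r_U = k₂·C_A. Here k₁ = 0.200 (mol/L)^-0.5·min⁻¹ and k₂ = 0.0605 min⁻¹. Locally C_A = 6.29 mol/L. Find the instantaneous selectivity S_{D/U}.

8.29

S_{D/U} = r_D/r_U = (k₁·C_A^1.5)/(k₂·C_A) = (k₁/k₂)·C_A^0.5.
= (0.200×6.290^1.5) / (0.0605×6.290) = 3.155/0.3805 = 8.29.
Since the desired path is higher order in A, keeping C_A high (PFR or concentrated feed) favours D.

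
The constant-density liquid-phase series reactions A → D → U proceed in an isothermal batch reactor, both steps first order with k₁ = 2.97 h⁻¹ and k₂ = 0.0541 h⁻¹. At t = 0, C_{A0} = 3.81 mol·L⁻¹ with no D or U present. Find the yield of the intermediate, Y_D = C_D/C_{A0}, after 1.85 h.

0.917

Solving the coupled first-order balances gives C_D(t) = [k₁/(k₂−k₁)]·C_{A0}·(e^(−k₁t) − e^(−k₂t)).
e^(−k₁t) = e^(−2.97×1.85) = e^(−5.495) = 0.004109; e^(−k₂t) = e^(−0.1001) = 0.9048.
C_D = 2.97×3.81/(0.0541−2.97) × (0.004109−0.9048) = (-3.881)×(-0.9007) = 3.495 mol·L⁻¹.
Y_D = C_D/C_{A0} = 3.495/3.81 = 0.917.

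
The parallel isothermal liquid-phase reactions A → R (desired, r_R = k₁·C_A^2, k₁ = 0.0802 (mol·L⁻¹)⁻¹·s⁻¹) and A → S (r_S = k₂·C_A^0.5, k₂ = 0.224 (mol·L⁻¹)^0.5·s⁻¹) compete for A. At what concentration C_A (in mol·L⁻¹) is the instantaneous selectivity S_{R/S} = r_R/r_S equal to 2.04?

3.19 mol·L⁻¹

S_{R/S} = (k₁/k₂)·C_A^1.5 ⇒ C_A = (S·k₂/k₁)^(1/1.5).
= (2.04×0.224/0.0802)^(0.6667) = (5.698)^(0.6667) = 3.19 mol·L⁻¹.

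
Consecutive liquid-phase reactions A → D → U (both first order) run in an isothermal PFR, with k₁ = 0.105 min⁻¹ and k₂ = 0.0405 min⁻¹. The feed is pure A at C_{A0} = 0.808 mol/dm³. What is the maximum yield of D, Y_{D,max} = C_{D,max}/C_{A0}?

0.550

Evaluating C_D at τ_opt = ln(k₂/k₁)/(k₂−k₁) gives C_{D,max}/C_{A0} = (k₁/k₂)^[k₂/(k₂−k₁)].
= (0.105/0.0405)^(0.0405/(0.0405−0.105)) = (2.593)^(-0.6279) = 0.5498.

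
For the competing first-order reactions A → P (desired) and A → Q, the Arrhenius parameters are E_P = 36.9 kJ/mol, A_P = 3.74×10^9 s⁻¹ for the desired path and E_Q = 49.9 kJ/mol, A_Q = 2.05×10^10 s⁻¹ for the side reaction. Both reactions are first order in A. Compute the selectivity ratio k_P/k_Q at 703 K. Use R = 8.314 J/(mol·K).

k_P/k_Q = (A_P/A_Q)·exp[−(E_P−E_Q)/(RT)] = (A_P/A_Q)·exp[(E_Q−E_P)/(RT)].
(E_Q−E_P)/(RT) = (49.9−36.9)×10³/(8.314×703) = 13000/5845 = 2.224.
k_P/k_Q = (3.74×10^9/2.05×10^10)·exp(2.224) = 0.1824 × 9.246 = 1.69.

1.69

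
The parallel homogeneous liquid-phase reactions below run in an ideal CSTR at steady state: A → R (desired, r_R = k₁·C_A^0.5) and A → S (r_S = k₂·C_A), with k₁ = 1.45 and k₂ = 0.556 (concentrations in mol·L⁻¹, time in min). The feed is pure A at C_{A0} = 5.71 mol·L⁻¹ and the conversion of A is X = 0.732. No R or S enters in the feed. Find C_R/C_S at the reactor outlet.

Exit C_A = C_{A0}(1−X) = 5.71×0.268 = 1.530 mol·L⁻¹.
In a CSTR the entire volume is at exit conditions, so r_R = 1.45×1.530^0.5 = 1.794 and r_S = 0.556×1.530 = 0.8508.
Overall selectivity = C_R/C_S = r_Rτ/(r_Sτ) = r_R/r_S = 2.11.

2.11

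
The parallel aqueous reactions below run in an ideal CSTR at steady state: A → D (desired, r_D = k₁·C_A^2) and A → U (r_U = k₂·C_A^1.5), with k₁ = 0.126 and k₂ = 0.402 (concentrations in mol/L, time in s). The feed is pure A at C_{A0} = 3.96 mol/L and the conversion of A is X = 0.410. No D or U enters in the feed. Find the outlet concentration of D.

Exit C_A = C_{A0}(1−X) = 3.96×0.590 = 2.336 mol/L.
Rates in a CSTR are evaluated at the outlet concentration: r_D = 0.126×2.336^2 = 0.6878, r_U = 0.402×2.336^1.5 = 1.436.
Fraction of consumed A going to D: r_D/(r_D+r_U) = 0.3239.
C_D = 0.3239·C_{A0}·X = 0.3239×3.96×0.410 = 0.526 mol/L.

0.526 mol/L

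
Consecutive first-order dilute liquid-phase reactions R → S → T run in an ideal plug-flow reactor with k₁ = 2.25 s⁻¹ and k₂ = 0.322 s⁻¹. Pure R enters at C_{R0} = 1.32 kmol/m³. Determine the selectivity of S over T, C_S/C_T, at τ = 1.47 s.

The intermediate concentration in a first-order A→B→C sequence is C_S = k₁C_{R0}(e^(−k₁τ) − e^(−k₂τ))/(k₂−k₁).
e^(−k₁τ) = e^(−2.25×1.47) = e^(−3.308) = 0.03661; e^(−k₂τ) = e^(−0.4733) = 0.6229.
C_S = 2.25×1.32/(0.322−2.25) × (0.03661−0.6229) = (-1.540)×(-0.5863) = 0.9032 kmol/m³.
C_R = C_{R0}e^(−k₁τ) = 0.04832 kmol/m³, so C_T = C_{R0}−C_R−C_S = 0.3685 kmol/m³; C_S/C_T = 2.45.

2.45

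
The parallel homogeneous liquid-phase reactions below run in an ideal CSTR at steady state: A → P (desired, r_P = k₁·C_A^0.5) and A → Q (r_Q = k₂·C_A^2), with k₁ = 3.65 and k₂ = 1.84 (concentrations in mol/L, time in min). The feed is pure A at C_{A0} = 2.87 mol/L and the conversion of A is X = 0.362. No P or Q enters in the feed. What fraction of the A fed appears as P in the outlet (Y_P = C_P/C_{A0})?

0.161

Exit C_A = C_{A0}(1−X) = 2.87×0.638 = 1.831 mol/L.
Rates in a CSTR are evaluated at the outlet concentration: r_P = 3.65×1.831^0.5 = 4.939, r_Q = 1.84×1.831^2 = 6.169.
Fraction of consumed A going to P: r_P/(r_P+r_Q) = 0.4446.
C_P = 0.4446·C_{A0}·X = 0.4446×2.87×0.362 = 0.462 mol/L; Y_P = C_P/C_{A0} = 0.161.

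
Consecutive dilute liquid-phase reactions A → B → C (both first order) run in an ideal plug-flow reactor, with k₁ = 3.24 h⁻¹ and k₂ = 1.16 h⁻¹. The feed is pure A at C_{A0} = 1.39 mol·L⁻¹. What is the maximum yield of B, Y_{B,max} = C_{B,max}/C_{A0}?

0.564

At the optimum, C_{B,max}/C_{A0} = (k₁/k₂)^[k₂/(k₂−k₁)].
= (3.24/1.16)^(1.16/(1.16−3.24)) = (2.793)^(-0.5577) = 0.5639.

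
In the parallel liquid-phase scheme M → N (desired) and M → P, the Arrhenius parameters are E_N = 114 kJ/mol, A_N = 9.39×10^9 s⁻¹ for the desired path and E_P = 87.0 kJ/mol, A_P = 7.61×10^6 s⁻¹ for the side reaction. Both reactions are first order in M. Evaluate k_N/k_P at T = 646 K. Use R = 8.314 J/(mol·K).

8.09

Since both paths have the same order in M, the concentration cancels and S_{N/P} = k_N/k_P = (A_N/A_P)·exp[(E_P−E_N)/(RT)].
(E_P−E_N)/(RT) = (87.0−114)×10³/(8.314×646) = -27000/5371 = -5.027.
k_N/k_P = (9.39×10^9/7.61×10^6)·exp(-5.027) = 1234 × 0.006558 = 8.09.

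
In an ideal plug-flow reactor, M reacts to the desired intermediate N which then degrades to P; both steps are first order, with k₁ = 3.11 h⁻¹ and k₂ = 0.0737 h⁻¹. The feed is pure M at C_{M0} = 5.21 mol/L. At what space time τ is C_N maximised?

The intermediate peaks when r₁ = r₂, i.e. k₁e^(−k₁τ) = k₂e^(−k₂τ), giving τ_opt = ln(k₂/k₁)/(k₂−k₁).
= ln(0.0737/3.11)/(0.0737−3.11) = ln(0.02370)/-3.036 = -3.742/-3.036 = 1.23 h.

1.23 h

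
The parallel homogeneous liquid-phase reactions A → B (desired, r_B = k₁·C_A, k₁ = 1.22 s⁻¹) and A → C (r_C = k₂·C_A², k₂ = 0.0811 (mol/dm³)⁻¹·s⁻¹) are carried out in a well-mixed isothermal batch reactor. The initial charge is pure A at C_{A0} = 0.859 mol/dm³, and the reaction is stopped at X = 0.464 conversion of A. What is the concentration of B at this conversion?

C_A = C_{A0}(1−X) = 0.4604 mol/dm³.
Along a PFR/batch, dC_B/dC_A = −r_B/(r_B+r_C) = −k₁/(k₁+k₂·C_A).
Integrating from C_{A0} to C_A: C_B = (1.22/0.0811)·ln[(1.22+0.0811·0.859)/(1.22+0.0811·0.460)] = 15.04·ln(1.290/1.257) = 0.3819 mol/dm³.

0.382 mol/dm³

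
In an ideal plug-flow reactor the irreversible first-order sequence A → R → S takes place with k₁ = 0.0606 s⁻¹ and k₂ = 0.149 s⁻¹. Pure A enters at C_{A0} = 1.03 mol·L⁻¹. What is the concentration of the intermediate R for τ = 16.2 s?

0.201 mol·L⁻¹

The intermediate concentration in a first-order A→B→C sequence is C_R = k₁C_{A0}(e^(−k₁τ) − e^(−k₂τ))/(k₂−k₁).
e^(−k₁τ) = e^(−0.0606×16.2) = e^(−0.9817) = 0.3747; e^(−k₂τ) = e^(−2.414) = 0.08947.
C_R = 0.0606×1.03/(0.149−0.0606) × (0.3747−0.08947) = 0.7061×0.2852 = 0.2014 mol·L⁻¹.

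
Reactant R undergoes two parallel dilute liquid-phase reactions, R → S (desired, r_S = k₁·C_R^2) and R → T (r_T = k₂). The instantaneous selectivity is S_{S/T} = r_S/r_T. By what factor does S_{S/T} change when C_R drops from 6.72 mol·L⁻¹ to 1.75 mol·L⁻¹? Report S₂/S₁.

0.0678

S_{S/T} = (k₁/k₂)·C_R^2, so S₂/S₁ = (C_{R,2}/C_{R,1})^2.
= (1.75/6.72)^2 = (0.2604)^2 = 0.0678.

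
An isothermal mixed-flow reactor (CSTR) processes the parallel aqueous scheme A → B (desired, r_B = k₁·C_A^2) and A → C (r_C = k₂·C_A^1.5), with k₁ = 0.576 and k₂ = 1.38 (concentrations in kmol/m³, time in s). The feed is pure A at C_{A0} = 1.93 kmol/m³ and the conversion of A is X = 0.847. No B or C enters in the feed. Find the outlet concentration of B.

Exit C_A = C_{A0}(1−X) = 1.93×0.153 = 0.2953 kmol/m³.
A CSTR operates uniformly at the exit composition, giving r_B = 0.05023 and r_C = 0.2214 (each k·C_A^n at C_A = 0.2953).
Fraction of consumed A going to B: r_B/(r_B+r_C) = 0.1849.
C_B = 0.1849·C_{A0}·X = 0.1849×1.93×0.847 = 0.302 kmol/m³.

0.302 kmol/m³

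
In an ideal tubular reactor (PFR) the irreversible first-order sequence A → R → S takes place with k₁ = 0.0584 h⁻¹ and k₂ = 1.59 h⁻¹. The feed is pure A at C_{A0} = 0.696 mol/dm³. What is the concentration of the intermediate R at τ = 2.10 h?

0.0225 mol/dm³

The intermediate concentration in a first-order A→B→C sequence is C_R = k₁C_{A0}(e^(−k₁τ) − e^(−k₂τ))/(k₂−k₁).
e^(−k₁τ) = e^(−0.0584×2.10) = e^(−0.1226) = 0.8846; e^(−k₂τ) = e^(−3.339) = 0.03547.
C_R = 0.0584×0.696/(1.59−0.0584) × (0.8846−0.03547) = 0.02654×0.8491 = 0.02253 mol/dm³.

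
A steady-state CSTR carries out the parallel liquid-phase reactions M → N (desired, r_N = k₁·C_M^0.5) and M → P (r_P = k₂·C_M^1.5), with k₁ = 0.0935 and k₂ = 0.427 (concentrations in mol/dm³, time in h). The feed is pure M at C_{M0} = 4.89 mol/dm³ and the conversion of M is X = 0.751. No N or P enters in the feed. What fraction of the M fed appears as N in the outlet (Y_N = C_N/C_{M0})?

Exit C_M = C_{M0}(1−X) = 4.89×0.249 = 1.218 mol/dm³.
Rates in a CSTR are evaluated at the outlet concentration: r_N = 0.0935×1.218^0.5 = 0.1032, r_P = 0.427×1.218^1.5 = 0.5737.
Fraction of consumed M going to N: r_N/(r_N+r_P) = 0.1524.
C_N = 0.1524·C_{M0}·X = 0.1524×4.89×0.751 = 0.560 mol/dm³; Y_N = C_N/C_{M0} = 0.114.

0.114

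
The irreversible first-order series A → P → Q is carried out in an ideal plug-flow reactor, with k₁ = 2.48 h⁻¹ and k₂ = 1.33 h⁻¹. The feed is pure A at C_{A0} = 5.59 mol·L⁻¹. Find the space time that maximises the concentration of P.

Setting dC_P/dτ = 0 gives τ_opt = ln(k₂/k₁)/(k₂−k₁).
= ln(1.33/2.48)/(1.33−2.48) = ln(0.5363)/-1.150 = -0.6231/-1.150 = 0.542 h.

0.542 h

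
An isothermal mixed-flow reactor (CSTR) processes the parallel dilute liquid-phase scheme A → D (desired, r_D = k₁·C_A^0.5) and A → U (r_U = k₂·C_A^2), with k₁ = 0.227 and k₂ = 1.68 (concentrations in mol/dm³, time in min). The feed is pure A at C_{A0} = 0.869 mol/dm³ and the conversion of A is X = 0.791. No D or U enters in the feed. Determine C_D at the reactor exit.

Exit C_A = C_{A0}(1−X) = 0.869×0.209 = 0.1816 mol/dm³.
Rates in a CSTR are evaluated at the outlet concentration: r_D = 0.227×0.1816^0.5 = 0.09674, r_U = 1.68×0.1816^2 = 0.05542.
Fraction of consumed A going to D: r_D/(r_D+r_U) = 0.6358.
C_D = 0.6358·C_{A0}·X = 0.6358×0.869×0.791 = 0.437 mol/dm³.

0.437 mol/dm³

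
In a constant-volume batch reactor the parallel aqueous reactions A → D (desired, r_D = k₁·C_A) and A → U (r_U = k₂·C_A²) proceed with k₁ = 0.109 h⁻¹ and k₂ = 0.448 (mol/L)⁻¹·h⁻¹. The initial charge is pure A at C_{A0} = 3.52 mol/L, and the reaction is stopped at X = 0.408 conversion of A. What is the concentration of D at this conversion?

0.117 mol/L

C_A = C_{A0}(1−X) = 2.084 mol/L.
Along a PFR/batch, dC_D/dC_A = −r_D/(r_D+r_U) = −k₁/(k₁+k₂·C_A).
Integrating from C_{A0} to C_A: C_D = (0.109/0.448)·ln[(0.109+0.448·3.52)/(0.109+0.448·2.08)] = 0.2433·ln(1.686/1.043) = 0.1169 mol/L.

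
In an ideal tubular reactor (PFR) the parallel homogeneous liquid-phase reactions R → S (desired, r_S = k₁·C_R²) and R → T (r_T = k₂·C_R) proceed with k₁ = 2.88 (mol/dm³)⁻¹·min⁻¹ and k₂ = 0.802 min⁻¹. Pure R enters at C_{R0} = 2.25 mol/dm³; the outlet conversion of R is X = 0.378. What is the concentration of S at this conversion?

0.736 mol/dm³

C_R = C_{R0}(1−X) = 1.399 mol/dm³.
Along a PFR/batch, dC_T/dC_R = −r_T/(r_S+r_T) = −k₂/(k₂+k₁·C_R).
Integrating from C_{R0} to C_R: C_T = (0.802/2.88)·ln[(0.802+2.88·2.25)/(0.802+2.88·1.40)] = 0.2785·ln(7.282/4.833) = 0.1142 mol/dm³.
Then C_S = (C_{R0}−C_R) − C_T = 0.8505 − 0.1142 = 0.7363 mol/dm³.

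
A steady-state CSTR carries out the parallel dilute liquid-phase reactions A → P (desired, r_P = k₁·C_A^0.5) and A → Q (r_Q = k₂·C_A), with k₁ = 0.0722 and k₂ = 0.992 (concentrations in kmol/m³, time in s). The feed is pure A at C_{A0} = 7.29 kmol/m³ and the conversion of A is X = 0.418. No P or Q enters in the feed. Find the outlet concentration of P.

0.104 kmol/m³

Exit C_A = C_{A0}(1−X) = 7.29×0.582 = 4.243 kmol/m³.
Rates in a CSTR are evaluated at the outlet concentration: r_P = 0.0722×4.243^0.5 = 0.1487, r_Q = 0.992×4.243 = 4.209.
Fraction of consumed A going to P: r_P/(r_P+r_Q) = 0.03413.
C_P = 0.03413·C_{A0}·X = 0.03413×7.29×0.418 = 0.104 kmol/m³.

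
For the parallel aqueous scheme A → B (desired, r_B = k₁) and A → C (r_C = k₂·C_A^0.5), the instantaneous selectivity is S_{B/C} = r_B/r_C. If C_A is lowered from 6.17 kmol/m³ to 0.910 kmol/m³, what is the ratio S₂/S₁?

2.60

S_{B/C} = (k₁/k₂)·C_A^-0.5, so S₂/S₁ = (C_{A,2}/C_{A,1})^-0.5.
= (0.910/6.17)^(-0.5) = (0.1475)^(-0.5) = 2.60.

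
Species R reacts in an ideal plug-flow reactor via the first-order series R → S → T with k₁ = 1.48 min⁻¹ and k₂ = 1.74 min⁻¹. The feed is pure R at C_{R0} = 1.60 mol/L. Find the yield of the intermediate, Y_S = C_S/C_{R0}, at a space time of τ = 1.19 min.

0.260

For first-order series with pure R initially, C_S(τ) = k₁C_{R0}/(k₂−k₁)·(e^(−k₁τ) − e^(−k₂τ)).
e^(−k₁τ) = e^(−1.48×1.19) = e^(−1.761) = 0.1718; e^(−k₂τ) = e^(−2.071) = 0.1261.
C_S = 1.48×1.60/(1.74−1.48) × (0.1718−0.1261) = 9.108×0.04573 = 0.4165 mol/L.
Y_S = C_S/C_{R0} = 0.4165/1.60 = 0.260.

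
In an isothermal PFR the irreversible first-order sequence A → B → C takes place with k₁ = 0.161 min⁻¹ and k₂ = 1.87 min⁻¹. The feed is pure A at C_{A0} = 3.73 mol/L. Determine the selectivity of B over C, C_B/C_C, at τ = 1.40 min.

0.512

For first-order series with pure A initially, C_B(τ) = k₁C_{A0}/(k₂−k₁)·(e^(−k₁τ) − e^(−k₂τ)).
e^(−k₁τ) = e^(−0.161×1.40) = e^(−0.2254) = 0.7982; e^(−k₂τ) = e^(−2.618) = 0.07295.
C_B = 0.161×3.73/(1.87−0.161) × (0.7982−0.07295) = 0.3514×0.7252 = 0.2548 mol/L.
C_A = C_{A0}e^(−k₁τ) = 2.977 mol/L, so C_C = C_{A0}−C_A−C_B = 0.4979 mol/L; C_B/C_C = 0.512.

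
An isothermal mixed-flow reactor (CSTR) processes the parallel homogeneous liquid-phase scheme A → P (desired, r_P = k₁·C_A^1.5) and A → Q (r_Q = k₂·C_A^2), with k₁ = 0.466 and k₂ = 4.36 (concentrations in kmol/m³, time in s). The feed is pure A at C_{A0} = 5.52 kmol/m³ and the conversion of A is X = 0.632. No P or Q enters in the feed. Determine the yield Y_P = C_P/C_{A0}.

Exit C_A = C_{A0}(1−X) = 5.52×0.368 = 2.031 kmol/m³.
A CSTR operates uniformly at the exit composition, giving r_P = 1.349 and r_Q = 17.99 (each k·C_A^n at C_A = 2.031).
Fraction of consumed A going to P: r_P/(r_P+r_Q) = 0.06976.
C_P = 0.06976·C_{A0}·X = 0.06976×5.52×0.632 = 0.243 kmol/m³; Y_P = C_P/C_{A0} = 0.0441.

0.0441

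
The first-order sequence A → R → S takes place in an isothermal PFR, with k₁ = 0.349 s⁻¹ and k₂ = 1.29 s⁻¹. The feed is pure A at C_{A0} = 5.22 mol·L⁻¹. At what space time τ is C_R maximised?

The intermediate peaks when r₁ = r₂, i.e. k₁e^(−k₁τ) = k₂e^(−k₂τ), giving τ_opt = ln(k₂/k₁)/(k₂−k₁).
= ln(1.29/0.349)/(1.29−0.349) = ln(3.696)/0.9410 = 1.307/0.9410 = 1.39 s.

1.39 s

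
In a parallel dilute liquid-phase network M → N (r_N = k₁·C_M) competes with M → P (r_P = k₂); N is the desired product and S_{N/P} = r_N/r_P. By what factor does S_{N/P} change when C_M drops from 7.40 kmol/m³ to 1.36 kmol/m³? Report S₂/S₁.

S_{N/P} = (k₁/k₂)·C_M, so S₂/S₁ = (C_{M,2}/C_{M,1}).
= 1.36/7.40 = 0.184.

0.184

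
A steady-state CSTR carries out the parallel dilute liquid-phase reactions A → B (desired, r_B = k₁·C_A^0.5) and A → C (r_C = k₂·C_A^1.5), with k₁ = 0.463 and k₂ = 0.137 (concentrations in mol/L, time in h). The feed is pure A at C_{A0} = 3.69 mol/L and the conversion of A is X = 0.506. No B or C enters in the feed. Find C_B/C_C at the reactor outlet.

1.85

Exit C_A = C_{A0}(1−X) = 3.69×0.494 = 1.823 mol/L.
In a CSTR the entire volume is at exit conditions, so r_B = 0.463×1.823^0.5 = 0.6251 and r_C = 0.137×1.823^1.5 = 0.3372.
Overall selectivity = C_B/C_C = r_Bτ/(r_Cτ) = r_B/r_C = 1.85.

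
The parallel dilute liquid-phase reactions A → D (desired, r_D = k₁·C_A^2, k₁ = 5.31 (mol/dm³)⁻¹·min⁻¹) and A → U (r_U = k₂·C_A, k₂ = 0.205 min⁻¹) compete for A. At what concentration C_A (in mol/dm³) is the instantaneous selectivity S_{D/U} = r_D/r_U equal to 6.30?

S_{D/U} = (k₁/k₂)·C_A ⇒ C_A = S·k₂/k₁.
= 6.30×0.205/5.31 = 0.243 mol/dm³.

0.243 mol/dm³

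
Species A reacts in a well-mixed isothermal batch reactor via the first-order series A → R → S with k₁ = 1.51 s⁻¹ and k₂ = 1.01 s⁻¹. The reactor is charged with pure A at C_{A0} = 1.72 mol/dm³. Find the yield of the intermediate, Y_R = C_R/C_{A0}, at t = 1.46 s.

0.358

Solving the coupled first-order balances gives C_R(t) = [k₁/(k₂−k₁)]·C_{A0}·(e^(−k₁t) − e^(−k₂t)).
e^(−k₁t) = e^(−1.51×1.46) = e^(−2.205) = 0.1103; e^(−k₂t) = e^(−1.475) = 0.2289.
C_R = 1.51×1.72/(1.01−1.51) × (0.1103−0.2289) = (-5.194)×(-0.1186) = 0.6159 mol/dm³.
Y_R = C_R/C_{A0} = 0.6159/1.72 = 0.358.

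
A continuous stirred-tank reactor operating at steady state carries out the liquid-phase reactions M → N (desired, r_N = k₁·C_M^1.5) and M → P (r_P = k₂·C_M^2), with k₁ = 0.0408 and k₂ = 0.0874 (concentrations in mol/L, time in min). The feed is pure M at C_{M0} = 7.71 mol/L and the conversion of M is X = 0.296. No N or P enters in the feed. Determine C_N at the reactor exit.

Exit C_M = C_{M0}(1−X) = 7.71×0.704 = 5.428 mol/L.
In a CSTR the entire volume is at exit conditions, so r_N = 0.0408×5.428^1.5 = 0.5159 and r_P = 0.0874×5.428^2 = 2.575.
Fraction of consumed M going to N: r_N/(r_N+r_P) = 0.1669.
C_N = 0.1669·C_{M0}·X = 0.1669×7.71×0.296 = 0.381 mol/L.

0.381 mol/L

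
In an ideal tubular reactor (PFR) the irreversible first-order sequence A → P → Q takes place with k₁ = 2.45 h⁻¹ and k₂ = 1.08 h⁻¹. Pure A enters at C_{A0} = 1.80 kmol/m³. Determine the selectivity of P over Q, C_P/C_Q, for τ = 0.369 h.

4.01

Solving the coupled first-order balances gives C_P(τ) = [k₁/(k₂−k₁)]·C_{A0}·(e^(−k₁τ) − e^(−k₂τ)).
e^(−k₁τ) = e^(−2.45×0.369) = e^(−0.9041) = 0.4049; e^(−k₂τ) = e^(−0.3985) = 0.6713.
C_P = 2.45×1.80/(1.08−2.45) × (0.4049−0.6713) = (-3.219)×(-0.2664) = 0.8575 kmol/m³.
C_A = C_{A0}e^(−k₁τ) = 0.7289 kmol/m³, so C_Q = C_{A0}−C_A−C_P = 0.2136 kmol/m³; C_P/C_Q = 4.01.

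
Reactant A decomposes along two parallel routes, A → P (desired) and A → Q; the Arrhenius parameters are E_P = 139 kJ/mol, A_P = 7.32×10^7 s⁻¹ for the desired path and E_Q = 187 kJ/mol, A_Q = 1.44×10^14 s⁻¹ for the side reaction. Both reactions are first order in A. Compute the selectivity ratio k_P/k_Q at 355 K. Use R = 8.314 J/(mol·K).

Since both paths have the same order in A, the concentration cancels and S_{P/Q} = k_P/k_Q = (A_P/A_Q)·exp[(E_Q−E_P)/(RT)].
(E_Q−E_P)/(RT) = (187−139)×10³/(8.314×355) = 48000/2951 = 16.26.
k_P/k_Q = (7.32×10^7/1.44×10^14)·exp(16.26) = 5.083×10^-7 × 1.156×10^7 = 5.88.

5.88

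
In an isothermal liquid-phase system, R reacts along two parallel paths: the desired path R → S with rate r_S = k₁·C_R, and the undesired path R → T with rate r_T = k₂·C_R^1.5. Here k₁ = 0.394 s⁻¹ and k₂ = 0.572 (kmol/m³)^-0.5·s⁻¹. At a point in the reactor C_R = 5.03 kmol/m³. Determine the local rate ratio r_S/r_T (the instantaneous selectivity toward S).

0.307

S_{S/T} = r_S/r_T = (k₁·C_R)/(k₂·C_R^1.5) = (k₁/k₂)·C_R^-0.5.
= (0.394×5.030) / (0.572×5.030^1.5) = 1.982/6.453 = 0.307.
The undesired path is higher order in R, so low C_R (CSTR or dilute feed) favours S.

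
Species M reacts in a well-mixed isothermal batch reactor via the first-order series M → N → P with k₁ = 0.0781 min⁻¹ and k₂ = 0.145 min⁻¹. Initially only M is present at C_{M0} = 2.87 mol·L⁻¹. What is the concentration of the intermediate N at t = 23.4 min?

For first-order series with pure M initially, C_N(t) = k₁C_{M0}/(k₂−k₁)·(e^(−k₁t) − e^(−k₂t)).
e^(−k₁t) = e^(−0.0781×23.4) = e^(−1.828) = 0.1608; e^(−k₂t) = e^(−3.393) = 0.03361.
C_N = 0.0781×2.87/(0.145−0.0781) × (0.1608−0.03361) = 3.350×0.1272 = 0.4262 mol·L⁻¹.

0.426 mol·L⁻¹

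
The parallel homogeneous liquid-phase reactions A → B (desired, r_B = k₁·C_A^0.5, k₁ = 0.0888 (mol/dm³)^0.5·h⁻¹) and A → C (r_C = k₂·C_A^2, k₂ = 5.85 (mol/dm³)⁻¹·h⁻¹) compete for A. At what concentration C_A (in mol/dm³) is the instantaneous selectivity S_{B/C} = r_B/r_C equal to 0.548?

0.0915 mol/dm³

S_{B/C} = (k₁/k₂)·C_A^-1.5 ⇒ C_A = (S·k₂/k₁)^(1/(-1.5)).
= (0.548×5.85/0.0888)^(-0.6667) = (36.10)^(-0.6667) = 0.0915 mol/dm³.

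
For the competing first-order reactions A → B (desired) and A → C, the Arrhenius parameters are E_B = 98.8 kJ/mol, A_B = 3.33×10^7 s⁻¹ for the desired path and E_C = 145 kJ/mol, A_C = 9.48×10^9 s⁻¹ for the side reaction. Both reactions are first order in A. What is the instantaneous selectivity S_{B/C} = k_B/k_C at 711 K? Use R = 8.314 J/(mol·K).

8.71

Since both paths have the same order in A, the concentration cancels and S_{B/C} = k_B/k_C = (A_B/A_C)·exp[(E_C−E_B)/(RT)].
(E_C−E_B)/(RT) = (145−98.8)×10³/(8.314×711) = 46200/5911 = 7.816.
k_B/k_C = (3.33×10^7/9.48×10^9)·exp(7.816) = 0.003513 × 2479 = 8.71.
Since E_B < E_C, lowering the temperature improves selectivity toward B.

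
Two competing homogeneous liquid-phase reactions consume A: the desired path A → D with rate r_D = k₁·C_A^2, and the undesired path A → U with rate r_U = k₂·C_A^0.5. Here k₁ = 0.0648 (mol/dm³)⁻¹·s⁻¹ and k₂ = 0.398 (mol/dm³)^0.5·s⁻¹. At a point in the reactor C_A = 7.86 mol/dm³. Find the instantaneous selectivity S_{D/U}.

3.59

S_{D/U} = r_D/r_U = (k₁·C_A^2)/(k₂·C_A^0.5) = (k₁/k₂)·C_A^1.5.
= (0.0648×7.860^2) / (0.398×7.860^0.5) = 4.003/1.116 = 3.59.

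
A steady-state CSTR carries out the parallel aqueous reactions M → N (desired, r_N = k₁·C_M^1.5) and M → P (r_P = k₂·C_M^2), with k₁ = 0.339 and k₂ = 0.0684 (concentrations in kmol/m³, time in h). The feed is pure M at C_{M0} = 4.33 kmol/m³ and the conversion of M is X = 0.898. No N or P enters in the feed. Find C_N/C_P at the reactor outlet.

7.46

Exit C_M = C_{M0}(1−X) = 4.33×0.102 = 0.4417 kmol/m³.
Rates in a CSTR are evaluated at the outlet concentration: r_N = 0.339×0.4417^1.5 = 0.09950, r_P = 0.0684×0.4417^2 = 0.01334.
Overall selectivity = C_N/C_P = r_Nτ/(r_Pτ) = r_N/r_P = 7.46.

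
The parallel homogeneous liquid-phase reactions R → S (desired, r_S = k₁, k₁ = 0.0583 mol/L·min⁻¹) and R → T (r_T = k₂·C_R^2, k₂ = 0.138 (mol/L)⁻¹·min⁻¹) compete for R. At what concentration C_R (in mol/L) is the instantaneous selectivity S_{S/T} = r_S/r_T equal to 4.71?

0.299 mol/L

S_{S/T} = (k₁/k₂)·C_R^-2 ⇒ C_R = (S·k₂/k₁)^(-0.5).
= (4.71×0.138/0.0583)^(-0.5) = (11.15)^(-0.5) = 0.299 mol/L.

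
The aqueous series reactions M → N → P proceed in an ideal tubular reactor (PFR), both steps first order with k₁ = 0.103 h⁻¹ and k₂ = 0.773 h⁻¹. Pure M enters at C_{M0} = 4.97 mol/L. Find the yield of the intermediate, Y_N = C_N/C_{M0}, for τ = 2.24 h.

0.0948

The intermediate concentration in a first-order A→B→C sequence is C_N = k₁C_{M0}(e^(−k₁τ) − e^(−k₂τ))/(k₂−k₁).
e^(−k₁τ) = e^(−0.103×2.24) = e^(−0.2307) = 0.7940; e^(−k₂τ) = e^(−1.732) = 0.1770.
C_N = 0.103×4.97/(0.773−0.103) × (0.7940−0.1770) = 0.7640×0.6169 = 0.4714 mol/L.
Y_N = C_N/C_{M0} = 0.4714/4.97 = 0.0948.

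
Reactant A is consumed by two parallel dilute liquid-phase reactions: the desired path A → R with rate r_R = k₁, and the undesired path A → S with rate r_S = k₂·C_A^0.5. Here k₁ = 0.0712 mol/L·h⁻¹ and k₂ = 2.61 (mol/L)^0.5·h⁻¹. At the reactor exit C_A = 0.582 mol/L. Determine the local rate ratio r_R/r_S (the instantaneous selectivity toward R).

0.0358

S_{R/S} = r_R/r_S = (k₁)/(k₂·C_A^0.5) = (k₁/k₂)·C_A^-0.5.
= (0.0712) / (2.61×0.5820^0.5) = 0.07120/1.991 = 0.0358.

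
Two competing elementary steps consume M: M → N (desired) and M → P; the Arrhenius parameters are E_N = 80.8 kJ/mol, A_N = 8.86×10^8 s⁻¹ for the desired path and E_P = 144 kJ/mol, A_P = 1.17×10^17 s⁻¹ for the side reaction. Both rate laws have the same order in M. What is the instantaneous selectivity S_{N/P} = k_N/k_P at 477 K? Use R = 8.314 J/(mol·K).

With equal orders, S_{N/P} = k_N/k_P = (A_N/A_P)·exp[(E_P−E_N)/(RT)].
(E_P−E_N)/(RT) = (144−80.8)×10³/(8.314×477) = 63200/3966 = 15.94.
k_N/k_P = (8.86×10^8/1.17×10^17)·exp(15.94) = 7.573×10^-9 × 8.338×10^6 = 0.0631.

0.0631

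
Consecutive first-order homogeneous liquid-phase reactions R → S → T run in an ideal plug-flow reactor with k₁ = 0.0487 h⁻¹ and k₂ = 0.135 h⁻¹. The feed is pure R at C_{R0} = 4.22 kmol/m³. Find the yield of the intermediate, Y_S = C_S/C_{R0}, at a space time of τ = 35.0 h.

The intermediate concentration in a first-order A→B→C sequence is C_S = k₁C_{R0}(e^(−k₁τ) − e^(−k₂τ))/(k₂−k₁).
e^(−k₁τ) = e^(−0.0487×35.0) = e^(−1.704) = 0.1819; e^(−k₂τ) = e^(−4.725) = 0.008871.
C_S = 0.0487×4.22/(0.135−0.0487) × (0.1819−0.008871) = 2.381×0.1730 = 0.4120 kmol/m³.
Y_S = C_S/C_{R0} = 0.4120/4.22 = 0.0976.

0.0976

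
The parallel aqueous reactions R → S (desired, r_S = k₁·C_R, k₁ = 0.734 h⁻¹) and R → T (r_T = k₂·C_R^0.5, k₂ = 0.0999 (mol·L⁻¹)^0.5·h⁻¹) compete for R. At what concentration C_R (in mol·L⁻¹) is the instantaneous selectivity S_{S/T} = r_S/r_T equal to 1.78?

0.0587 mol·L⁻¹

S_{S/T} = (k₁/k₂)·C_R^0.5 ⇒ C_R = (S·k₂/k₁)^(2).
= (1.78×0.0999/0.734)^(2) = (0.2423)^(2) = 0.0587 mol·L⁻¹.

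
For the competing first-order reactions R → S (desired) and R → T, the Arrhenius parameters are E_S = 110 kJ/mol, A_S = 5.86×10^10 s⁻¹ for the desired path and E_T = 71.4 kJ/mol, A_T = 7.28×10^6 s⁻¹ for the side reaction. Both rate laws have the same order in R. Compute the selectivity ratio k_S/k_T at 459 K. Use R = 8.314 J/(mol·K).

With equal orders, S_{S/T} = k_S/k_T = (A_S/A_T)·exp[(E_T−E_S)/(RT)].
(E_T−E_S)/(RT) = (71.4−110)×10³/(8.314×459) = -38600/3816 = -10.11.
k_S/k_T = (5.86×10^10/7.28×10^6)·exp(-10.11) = 8049 × 4.047×10^-5 = 0.326.

0.326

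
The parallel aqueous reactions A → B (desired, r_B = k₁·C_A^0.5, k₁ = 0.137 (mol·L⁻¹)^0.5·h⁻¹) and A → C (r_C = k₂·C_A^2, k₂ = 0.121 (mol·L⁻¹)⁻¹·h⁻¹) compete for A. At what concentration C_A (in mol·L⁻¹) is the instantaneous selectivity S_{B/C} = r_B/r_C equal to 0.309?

2.38 mol·L⁻¹

S_{B/C} = (k₁/k₂)·C_A^-1.5 ⇒ C_A = (S·k₂/k₁)^(1/(-1.5)).
= (0.309×0.121/0.137)^(-0.6667) = (0.2729)^(-0.6667) = 2.38 mol·L⁻¹.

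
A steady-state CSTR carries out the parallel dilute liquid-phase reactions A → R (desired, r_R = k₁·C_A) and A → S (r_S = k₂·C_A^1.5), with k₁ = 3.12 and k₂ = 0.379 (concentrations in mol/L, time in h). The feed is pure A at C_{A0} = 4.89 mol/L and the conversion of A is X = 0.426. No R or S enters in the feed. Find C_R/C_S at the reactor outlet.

Exit C_A = C_{A0}(1−X) = 4.89×0.574 = 2.807 mol/L.
In a CSTR the entire volume is at exit conditions, so r_R = 3.12×2.807 = 8.757 and r_S = 0.379×2.807^1.5 = 1.782.
Overall selectivity = C_R/C_S = r_Rτ/(r_Sτ) = r_R/r_S = 4.91.

4.91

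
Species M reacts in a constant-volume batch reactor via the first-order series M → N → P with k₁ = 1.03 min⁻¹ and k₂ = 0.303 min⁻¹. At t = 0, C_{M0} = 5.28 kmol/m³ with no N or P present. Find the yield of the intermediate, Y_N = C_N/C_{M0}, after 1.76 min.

0.600

Solving the coupled first-order balances gives C_N(t) = [k₁/(k₂−k₁)]·C_{M0}·(e^(−k₁t) − e^(−k₂t)).
e^(−k₁t) = e^(−1.03×1.76) = e^(−1.813) = 0.1632; e^(−k₂t) = e^(−0.5333) = 0.5867.
C_N = 1.03×5.28/(0.303−1.03) × (0.1632−0.5867) = (-7.481)×(-0.4235) = 3.168 kmol/m³.
Y_N = C_N/C_{M0} = 3.168/5.28 = 0.600.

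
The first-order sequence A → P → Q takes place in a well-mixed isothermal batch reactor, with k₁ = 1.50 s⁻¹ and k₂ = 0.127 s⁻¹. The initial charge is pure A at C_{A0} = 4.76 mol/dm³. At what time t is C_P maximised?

1.80 s

The intermediate peaks when r₁ = r₂, i.e. k₁e^(−k₁t) = k₂e^(−k₂t), giving t_opt = ln(k₂/k₁)/(k₂−k₁).
= ln(0.127/1.50)/(0.127−1.50) = ln(0.08467)/-1.373 = -2.469/-1.373 = 1.80 s.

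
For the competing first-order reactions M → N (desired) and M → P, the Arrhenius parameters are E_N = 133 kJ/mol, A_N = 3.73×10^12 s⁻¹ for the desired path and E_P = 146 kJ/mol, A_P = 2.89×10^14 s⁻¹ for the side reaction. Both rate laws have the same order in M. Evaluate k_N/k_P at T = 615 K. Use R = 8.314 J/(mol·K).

0.164

k_N/k_P = (A_N/A_P)·exp[−(E_N−E_P)/(RT)] = (A_N/A_P)·exp[(E_P−E_N)/(RT)].
(E_P−E_N)/(RT) = (146−133)×10³/(8.314×615) = 13000/5113 = 2.542.
k_N/k_P = (3.73×10^12/2.89×10^14)·exp(2.542) = 0.01291 × 12.71 = 0.164.
Since E_N < E_P, lowering the temperature improves selectivity toward N.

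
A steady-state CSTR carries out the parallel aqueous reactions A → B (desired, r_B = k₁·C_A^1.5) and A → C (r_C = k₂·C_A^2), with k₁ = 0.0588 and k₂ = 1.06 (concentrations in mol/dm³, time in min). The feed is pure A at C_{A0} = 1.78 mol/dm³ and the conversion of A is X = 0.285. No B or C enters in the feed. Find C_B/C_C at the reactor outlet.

0.0492

Exit C_A = C_{A0}(1−X) = 1.78×0.715 = 1.273 mol/dm³.
In a CSTR the entire volume is at exit conditions, so r_B = 0.0588×1.273^1.5 = 0.08442 and r_C = 1.06×1.273^2 = 1.717.
Overall selectivity = C_B/C_C = r_Bτ/(r_Cτ) = r_B/r_C = 0.0492.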